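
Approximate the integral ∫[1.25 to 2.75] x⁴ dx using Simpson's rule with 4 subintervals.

f(x) = x⁴
a = 1.25, b = 2.75, n = 4
h = (b - a)/n = 0.375000

Simpson's rule: (h/3)[f(x₀) + 4f(x₁) + 2f(x₂) + ... + f(xₙ)]

x_0 = 1.2500, f(x_0) = 2.441406, coefficient = 1
x_1 = 1.6250, f(x_1) = 6.972900, coefficient = 4
x_2 = 2.0000, f(x_2) = 16.000000, coefficient = 2
x_3 = 2.3750, f(x_3) = 31.816650, coefficient = 4
x_4 = 2.7500, f(x_4) = 57.191406, coefficient = 1

I ≈ (0.375000/3) × 246.791016 = 30.848877
Exact value: 30.844922
Error: 0.003955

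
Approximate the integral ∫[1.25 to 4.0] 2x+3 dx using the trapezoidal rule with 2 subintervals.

f(x) = 2x+3
a = 1.25, b = 4.0, n = 2
h = (b - a)/n = 1.375000

Trapezoidal rule: (h/2)[f(x₀) + 2f(x₁) + 2f(x₂) + ... + f(xₙ)]

x_0 = 1.2500, f(x_0) = 5.500000, coefficient = 1
x_1 = 2.6250, f(x_1) = 8.250000, coefficient = 2
x_2 = 4.0000, f(x_2) = 11.000000, coefficient = 1

I ≈ (1.375000/2) × 33.000000 = 22.687500
Exact value: 22.687500
Error: 0.000000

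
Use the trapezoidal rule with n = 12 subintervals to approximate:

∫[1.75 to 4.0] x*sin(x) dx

f(x) = x*sin(x)
a = 1.75, b = 4.0, n = 12
h = (b - a)/n = 0.187500

Trapezoidal rule: (h/2)[f(x₀) + 2f(x₁) + 2f(x₂) + ... + f(xₙ)]

x_0 = 1.7500, f(x_0) = 1.721975, coefficient = 1
x_1 = 1.9375, f(x_1) = 1.808684, coefficient = 2
x_2 = 2.1250, f(x_2) = 1.806930, coefficient = 2
x_3 = 2.3125, f(x_3) = 1.705050, coefficient = 2
x_4 = 2.5000, f(x_4) = 1.496180, coefficient = 2
x_5 = 2.6875, f(x_5) = 1.178864, coefficient = 2
x_6 = 2.8750, f(x_6) = 0.757407, coefficient = 2
x_7 = 3.0625, f(x_7) = 0.241969, coefficient = 2
x_8 = 3.2500, f(x_8) = -0.351634, coefficient = 2
x_9 = 3.4375, f(x_9) = -1.002402, coefficient = 2
x_10 = 3.6250, f(x_10) = -1.684896, coefficient = 2
x_11 = 3.8125, f(x_11) = -2.370220, coefficient = 2
x_12 = 4.0000, f(x_12) = -3.027210, coefficient = 1

I ≈ (0.187500/2) × 5.866630 = 0.549997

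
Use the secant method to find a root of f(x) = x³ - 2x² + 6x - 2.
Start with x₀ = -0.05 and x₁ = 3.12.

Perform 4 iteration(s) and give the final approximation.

f(x) = x³ - 2x² + 6x - 2
x₀ = -0.05, x₁ = 3.12

Secant formula: x_{n+1} = x_n - f(x_n)(x_n - x_{n-1})/(f(x_n) - f(x_{n-1}))

Iteration 1:
  f(-0.050000) = -2.305125
  f(3.120000) = 27.622528
  x_2 = 3.120000 - 27.622528×(3.120000 - (-0.050000))/(27.622528 - (-2.305125))
       = 0.194164
Iteration 2:
  f(3.120000) = 27.622528
  f(0.194164) = -0.903097
  x_3 = 0.194164 - (-0.903097)×(0.194164 - 3.120000)/(-0.903097 - 27.622528)
       = 0.286793
Iteration 3:
  f(0.194164) = -0.903097
  f(0.286793) = -0.420153
  x_4 = 0.286793 - (-0.420153)×(0.286793 - 0.194164)/(-0.420153 - (-0.903097))
       = 0.367379
Iteration 4:
  f(0.286793) = -0.420153
  f(0.367379) = -0.016076
  x_5 = 0.367379 - (-0.016076)×(0.367379 - 0.286793)/(-0.016076 - (-0.420153))
       = 0.370585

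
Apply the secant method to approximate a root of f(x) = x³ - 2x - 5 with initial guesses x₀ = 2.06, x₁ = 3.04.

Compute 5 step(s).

f(x) = x³ - 2x - 5
x₀ = 2.06, x₁ = 3.04

Secant formula: x_{n+1} = x_n - f(x_n)(x_n - x_{n-1})/(f(x_n) - f(x_{n-1}))

Iteration 1:
  f(2.060000) = -0.378184
  f(3.040000) = 17.014464
  x_2 = 3.040000 - 17.014464×(3.040000 - 2.060000)/(17.014464 - (-0.378184))
       = 2.081309
Iteration 2:
  f(3.040000) = 17.014464
  f(2.081309) = -0.146705
  x_3 = 2.081309 - (-0.146705)×(2.081309 - 3.040000)/(-0.146705 - 17.014464)
       = 2.089505
Iteration 3:
  f(2.081309) = -0.146705
  f(2.089505) = -0.056171
  x_4 = 2.089505 - (-0.056171)×(2.089505 - 2.081309)/(-0.056171 - (-0.146705))
       = 2.094589
Iteration 4:
  f(2.089505) = -0.056171
  f(2.094589) = 0.000423
  x_5 = 2.094589 - 0.000423×(2.094589 - 2.089505)/(0.000423 - (-0.056171))
       = 2.094551
Iteration 5:
  f(2.094589) = 0.000423
  f(2.094551) = -0.000001
  x_6 = 2.094551 - (-0.000001)×(2.094551 - 2.094589)/(-0.000001 - 0.000423)
       = 2.094551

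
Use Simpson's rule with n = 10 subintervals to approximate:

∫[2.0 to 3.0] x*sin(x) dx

f(x) = x*sin(x)
a = 2.0, b = 3.0, n = 10
h = (b - a)/n = 0.100000

Simpson's rule: (h/3)[f(x₀) + 4f(x₁) + 2f(x₂) + ... + f(xₙ)]

x_0 = 2.0000, f(x_0) = 1.818595, coefficient = 1
x_1 = 2.1000, f(x_1) = 1.812740, coefficient = 4
x_2 = 2.2000, f(x_2) = 1.778692, coefficient = 2
x_3 = 2.3000, f(x_3) = 1.715122, coefficient = 4
x_4 = 2.4000, f(x_4) = 1.621112, coefficient = 2
x_5 = 2.5000, f(x_5) = 1.496180, coefficient = 4
x_6 = 2.6000, f(x_6) = 1.340304, coefficient = 2
x_7 = 2.7000, f(x_7) = 1.153926, coefficient = 4
x_8 = 2.8000, f(x_8) = 0.937967, coefficient = 2
x_9 = 2.9000, f(x_9) = 0.693823, coefficient = 4
x_10 = 3.0000, f(x_10) = 0.423360, coefficient = 1

I ≈ (0.100000/3) × 41.085266 = 1.369509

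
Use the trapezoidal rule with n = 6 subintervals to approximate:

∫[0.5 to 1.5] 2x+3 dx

f(x) = 2x+3
a = 0.5, b = 1.5, n = 6
h = (b - a)/n = 0.166667

Trapezoidal rule: (h/2)[f(x₀) + 2f(x₁) + 2f(x₂) + ... + f(xₙ)]

x_0 = 0.5000, f(x_0) = 4.000000, coefficient = 1
x_1 = 0.6667, f(x_1) = 4.333333, coefficient = 2
x_2 = 0.8333, f(x_2) = 4.666667, coefficient = 2
x_3 = 1.0000, f(x_3) = 5.000000, coefficient = 2
x_4 = 1.1667, f(x_4) = 5.333333, coefficient = 2
x_5 = 1.3333, f(x_5) = 5.666667, coefficient = 2
x_6 = 1.5000, f(x_6) = 6.000000, coefficient = 1

I ≈ (0.166667/2) × 60.000000 = 5.000000
Exact value: 5.000000
Error: 0.000000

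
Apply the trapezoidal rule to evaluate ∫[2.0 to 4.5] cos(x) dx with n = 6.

f(x) = cos(x)
a = 2.0, b = 4.5, n = 6
h = (b - a)/n = 0.416667

Trapezoidal rule: (h/2)[f(x₀) + 2f(x₁) + 2f(x₂) + ... + f(xₙ)]

x_0 = 2.0000, f(x_0) = -0.416147, coefficient = 1
x_1 = 2.4167, f(x_1) = -0.748549, coefficient = 2
x_2 = 2.8333, f(x_2) = -0.952863, coefficient = 2
x_3 = 3.2500, f(x_3) = -0.994130, coefficient = 2
x_4 = 3.6667, f(x_4) = -0.865287, coefficient = 2
x_5 = 4.0833, f(x_5) = -0.588381, coefficient = 2
x_6 = 4.5000, f(x_6) = -0.210796, coefficient = 1

I ≈ (0.416667/2) × -8.925362 = -1.859450
Exact value: -1.886828
Error: 0.027377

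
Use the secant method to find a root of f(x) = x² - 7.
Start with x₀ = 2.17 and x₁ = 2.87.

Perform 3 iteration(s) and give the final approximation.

f(x) = x² - 7
x₀ = 2.17, x₁ = 2.87

Secant formula: x_{n+1} = x_n - f(x_n)(x_n - x_{n-1})/(f(x_n) - f(x_{n-1}))

Iteration 1:
  f(2.170000) = -2.291100
  f(2.870000) = 1.236900
  x_2 = 2.870000 - 1.236900×(2.870000 - 2.170000)/(1.236900 - (-2.291100))
       = 2.624583
Iteration 2:
  f(2.870000) = 1.236900
  f(2.624583) = -0.111562
  x_3 = 2.624583 - (-0.111562)×(2.624583 - 2.870000)/(-0.111562 - 1.236900)
       = 2.644887
Iteration 3:
  f(2.624583) = -0.111562
  f(2.644887) = -0.004571
  x_4 = 2.644887 - (-0.004571)×(2.644887 - 2.624583)/(-0.004571 - (-0.111562))
       = 2.645755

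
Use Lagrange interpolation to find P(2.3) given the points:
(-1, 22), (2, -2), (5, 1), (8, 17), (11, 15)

Lagrange interpolation formula:
P(x) = Σ yᵢ × Lᵢ(x)
where Lᵢ(x) = Π_{j≠i} (x - xⱼ)/(xᵢ - xⱼ)

L_0(2.3) = (2.3 - 2)/(-1 - 2) × (2.3 - 5)/(-1 - 5) × (2.3 - 8)/(-1 - 8) × (2.3 - 11)/(-1 - 11) = -0.020662
L_1(2.3) = (2.3 - (-1))/(2 - (-1)) × (2.3 - 5)/(2 - 5) × (2.3 - 8)/(2 - 8) × (2.3 - 11)/(2 - 11) = 0.909150
L_2(2.3) = (2.3 - (-1))/(5 - (-1)) × (2.3 - 2)/(5 - 2) × (2.3 - 8)/(5 - 8) × (2.3 - 11)/(5 - 11) = 0.151525
L_3(2.3) = (2.3 - (-1))/(8 - (-1)) × (2.3 - 2)/(8 - 2) × (2.3 - 5)/(8 - 5) × (2.3 - 11)/(8 - 11) = -0.047850
L_4(2.3) = (2.3 - (-1))/(11 - (-1)) × (2.3 - 2)/(11 - 2) × (2.3 - 5)/(11 - 5) × (2.3 - 8)/(11 - 8) = 0.007837

P(2.3) = 22×L_0(2.3) + (-2)×L_1(2.3) + 1×L_2(2.3) + 17×L_3(2.3) + 15×L_4(2.3)
P(2.3) = -2.817237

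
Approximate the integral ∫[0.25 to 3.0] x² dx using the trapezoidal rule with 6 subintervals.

f(x) = x²
a = 0.25, b = 3.0, n = 6
h = (b - a)/n = 0.458333

Trapezoidal rule: (h/2)[f(x₀) + 2f(x₁) + 2f(x₂) + ... + f(xₙ)]

x_0 = 0.2500, f(x_0) = 0.062500, coefficient = 1
x_1 = 0.7083, f(x_1) = 0.501736, coefficient = 2
x_2 = 1.1667, f(x_2) = 1.361111, coefficient = 2
x_3 = 1.6250, f(x_3) = 2.640625, coefficient = 2
x_4 = 2.0833, f(x_4) = 4.340278, coefficient = 2
x_5 = 2.5417, f(x_5) = 6.460069, coefficient = 2
x_6 = 3.0000, f(x_6) = 9.000000, coefficient = 1

I ≈ (0.458333/2) × 39.670139 = 9.091073
Exact value: 8.994792
Error: 0.096282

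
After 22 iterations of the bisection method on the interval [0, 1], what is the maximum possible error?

Bisection error bound: |error| ≤ (b-a)/2^n
|error| ≤ (1 - 0)/2^22 = 1/2^22
|error| ≤ 0.0000002384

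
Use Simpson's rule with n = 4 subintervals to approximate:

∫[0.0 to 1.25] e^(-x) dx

f(x) = e^(-x)
a = 0.0, b = 1.25, n = 4
h = (b - a)/n = 0.312500

Simpson's rule: (h/3)[f(x₀) + 4f(x₁) + 2f(x₂) + ... + f(xₙ)]

x_0 = 0.0000, f(x_0) = 1.000000, coefficient = 1
x_1 = 0.3125, f(x_1) = 0.731616, coefficient = 4
x_2 = 0.6250, f(x_2) = 0.535261, coefficient = 2
x_3 = 0.9375, f(x_3) = 0.391606, coefficient = 4
x_4 = 1.2500, f(x_4) = 0.286505, coefficient = 1

I ≈ (0.312500/3) × 6.849913 = 0.713533
Exact value: 0.713495
Error: 0.000037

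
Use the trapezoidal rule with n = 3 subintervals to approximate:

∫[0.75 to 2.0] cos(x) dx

f(x) = cos(x)
a = 0.75, b = 2.0, n = 3
h = (b - a)/n = 0.416667

Trapezoidal rule: (h/2)[f(x₀) + 2f(x₁) + 2f(x₂) + ... + f(xₙ)]

x_0 = 0.7500, f(x_0) = 0.731689, coefficient = 1
x_1 = 1.1667, f(x_1) = 0.393219, coefficient = 2
x_2 = 1.5833, f(x_2) = -0.012537, coefficient = 2
x_3 = 2.0000, f(x_3) = -0.416147, coefficient = 1

I ≈ (0.416667/2) × 1.076906 = 0.224355
Exact value: 0.227659
Error: 0.003303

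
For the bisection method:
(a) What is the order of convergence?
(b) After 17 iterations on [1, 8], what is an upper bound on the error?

(a) Bisection has linear (order 1) convergence; the error is halved each step.

(b) Error bound = (b-a)/2^n = (8 - 1)/2^{17}
    = 7/2^{17}

(a) 1 (linear); (b) error ≤ 5.34e-05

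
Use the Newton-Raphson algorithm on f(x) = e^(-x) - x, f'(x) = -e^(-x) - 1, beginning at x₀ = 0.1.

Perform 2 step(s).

f(x) = e^(-x) - x
f'(x) = -e^(-x) - 1
x₀ = 0.1

Newton-Raphson formula: x_{n+1} = x_n - f(x_n)/f'(x_n)

Iteration 1:
  f(0.100000) = 0.804837
  f'(0.100000) = -1.904837
  x_1 = 0.100000 - 0.804837/(-1.904837) = 0.522523
Iteration 2:
  f(0.522523) = 0.070500
  f'(0.522523) = -1.593023
  x_2 = 0.522523 - 0.070500/(-1.593023) = 0.566778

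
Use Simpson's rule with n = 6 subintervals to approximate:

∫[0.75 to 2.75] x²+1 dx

f(x) = x²+1
a = 0.75, b = 2.75, n = 6
h = (b - a)/n = 0.333333

Simpson's rule: (h/3)[f(x₀) + 4f(x₁) + 2f(x₂) + ... + f(xₙ)]

x_0 = 0.7500, f(x_0) = 1.562500, coefficient = 1
x_1 = 1.0833, f(x_1) = 2.173611, coefficient = 4
x_2 = 1.4167, f(x_2) = 3.006944, coefficient = 2
x_3 = 1.7500, f(x_3) = 4.062500, coefficient = 4
x_4 = 2.0833, f(x_4) = 5.340278, coefficient = 2
x_5 = 2.4167, f(x_5) = 6.840278, coefficient = 4
x_6 = 2.7500, f(x_6) = 8.562500, coefficient = 1

I ≈ (0.333333/3) × 79.125000 = 8.791667
Exact value: 8.791667
Error: 0.000000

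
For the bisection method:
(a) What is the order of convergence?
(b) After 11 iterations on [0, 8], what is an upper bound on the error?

(a) Bisection has linear (order 1) convergence; the error is halved each step.

(b) Error bound = (b-a)/2^n = (8 - 0)/2^{11}
    = 8/2^{11}

(a) 1 (linear); (b) error ≤ 3.91e-03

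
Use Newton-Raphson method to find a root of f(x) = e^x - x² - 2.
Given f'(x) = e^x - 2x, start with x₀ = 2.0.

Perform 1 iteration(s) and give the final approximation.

f(x) = e^x - x² - 2
f'(x) = e^x - 2x
x₀ = 2.0

Newton-Raphson formula: x_{n+1} = x_n - f(x_n)/f'(x_n)

Iteration 1:
  f(2.000000) = 1.389056
  f'(2.000000) = 3.389056
  x_1 = 2.000000 - 1.389056/3.389056 = 1.590135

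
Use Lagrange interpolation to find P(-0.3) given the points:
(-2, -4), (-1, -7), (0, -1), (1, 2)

Lagrange interpolation formula:
P(x) = Σ yᵢ × Lᵢ(x)
where Lᵢ(x) = Π_{j≠i} (x - xⱼ)/(xᵢ - xⱼ)

L_0(-0.3) = (-0.3 - (-1))/(-2 - (-1)) × (-0.3 - 0)/(-2 - 0) × (-0.3 - 1)/(-2 - 1) = -0.045500
L_1(-0.3) = (-0.3 - (-2))/(-1 - (-2)) × (-0.3 - 0)/(-1 - 0) × (-0.3 - 1)/(-1 - 1) = 0.331500
L_2(-0.3) = (-0.3 - (-2))/(0 - (-2)) × (-0.3 - (-1))/(0 - (-1)) × (-0.3 - 1)/(0 - 1) = 0.773500
L_3(-0.3) = (-0.3 - (-2))/(1 - (-2)) × (-0.3 - (-1))/(1 - (-1)) × (-0.3 - 0)/(1 - 0) = -0.059500

P(-0.3) = (-4)×L_0(-0.3) + (-7)×L_1(-0.3) + (-1)×L_2(-0.3) + 2×L_3(-0.3)
P(-0.3) = -3.031000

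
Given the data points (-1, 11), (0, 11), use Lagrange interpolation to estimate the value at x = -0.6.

Lagrange interpolation formula:
P(x) = Σ yᵢ × Lᵢ(x)
where Lᵢ(x) = Π_{j≠i} (x - xⱼ)/(xᵢ - xⱼ)

L_0(-0.6) = (-0.6 - 0)/(-1 - 0) = 0.600000
L_1(-0.6) = (-0.6 - (-1))/(0 - (-1)) = 0.400000

P(-0.6) = 11×L_0(-0.6) + 11×L_1(-0.6)
P(-0.6) = 11.000000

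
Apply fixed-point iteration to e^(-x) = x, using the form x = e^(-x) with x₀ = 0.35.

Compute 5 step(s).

Equation: e^(-x) = x
Fixed-point form: x = e^(-x)
x₀ = 0.35

x_1 = g(0.350000) = 0.704688
x_2 = g(0.704688) = 0.494263
x_3 = g(0.494263) = 0.610020
x_4 = g(0.610020) = 0.543340
x_5 = g(0.543340) = 0.580805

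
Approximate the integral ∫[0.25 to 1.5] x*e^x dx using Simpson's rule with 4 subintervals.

f(x) = x*e^x
a = 0.25, b = 1.5, n = 4
h = (b - a)/n = 0.312500

Simpson's rule: (h/3)[f(x₀) + 4f(x₁) + 2f(x₂) + ... + f(xₙ)]

x_0 = 0.2500, f(x_0) = 0.321006, coefficient = 1
x_1 = 0.5625, f(x_1) = 0.987218, coefficient = 4
x_2 = 0.8750, f(x_2) = 2.099016, coefficient = 2
x_3 = 1.1875, f(x_3) = 3.893663, coefficient = 4
x_4 = 1.5000, f(x_4) = 6.722534, coefficient = 1

I ≈ (0.312500/3) × 30.765095 = 3.204697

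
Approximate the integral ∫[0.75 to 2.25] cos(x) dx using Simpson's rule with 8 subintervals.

f(x) = cos(x)
a = 0.75, b = 2.25, n = 8
h = (b - a)/n = 0.187500

Simpson's rule: (h/3)[f(x₀) + 4f(x₁) + 2f(x₂) + ... + f(xₙ)]

x_0 = 0.7500, f(x_0) = 0.731689, coefficient = 1
x_1 = 0.9375, f(x_1) = 0.591805, coefficient = 4
x_2 = 1.1250, f(x_2) = 0.431177, coefficient = 2
x_3 = 1.3125, f(x_3) = 0.255434, coefficient = 4
x_4 = 1.5000, f(x_4) = 0.070737, coefficient = 2
x_5 = 1.6875, f(x_5) = -0.116439, coefficient = 4
x_6 = 1.8750, f(x_6) = -0.299534, coefficient = 2
x_7 = 2.0625, f(x_7) = -0.472128, coefficient = 4
x_8 = 2.2500, f(x_8) = -0.628174, coefficient = 1

I ≈ (0.187500/3) × 1.542962 = 0.096435
Exact value: 0.096434
Error: 0.000001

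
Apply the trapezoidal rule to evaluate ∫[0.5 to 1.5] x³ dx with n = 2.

f(x) = x³
a = 0.5, b = 1.5, n = 2
h = (b - a)/n = 0.500000

Trapezoidal rule: (h/2)[f(x₀) + 2f(x₁) + 2f(x₂) + ... + f(xₙ)]

x_0 = 0.5000, f(x_0) = 0.125000, coefficient = 1
x_1 = 1.0000, f(x_1) = 1.000000, coefficient = 2
x_2 = 1.5000, f(x_2) = 3.375000, coefficient = 1

I ≈ (0.500000/2) × 5.500000 = 1.375000
Exact value: 1.250000
Error: 0.125000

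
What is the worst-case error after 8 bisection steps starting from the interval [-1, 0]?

Bisection error bound: |error| ≤ (b-a)/2^n
|error| ≤ (0 - (-1))/2^8 = 1/2^8
|error| ≤ 0.0039062500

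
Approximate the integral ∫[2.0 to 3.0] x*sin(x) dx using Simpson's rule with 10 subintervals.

f(x) = x*sin(x)
a = 2.0, b = 3.0, n = 10
h = (b - a)/n = 0.100000

Simpson's rule: (h/3)[f(x₀) + 4f(x₁) + 2f(x₂) + ... + f(xₙ)]

x_0 = 2.0000, f(x_0) = 1.818595, coefficient = 1
x_1 = 2.1000, f(x_1) = 1.812740, coefficient = 4
x_2 = 2.2000, f(x_2) = 1.778692, coefficient = 2
x_3 = 2.3000, f(x_3) = 1.715122, coefficient = 4
x_4 = 2.4000, f(x_4) = 1.621112, coefficient = 2
x_5 = 2.5000, f(x_5) = 1.496180, coefficient = 4
x_6 = 2.6000, f(x_6) = 1.340304, coefficient = 2
x_7 = 2.7000, f(x_7) = 1.153926, coefficient = 4
x_8 = 2.8000, f(x_8) = 0.937967, coefficient = 2
x_9 = 2.9000, f(x_9) = 0.693823, coefficient = 4
x_10 = 3.0000, f(x_10) = 0.423360, coefficient = 1

I ≈ (0.100000/3) × 41.085266 = 1.369509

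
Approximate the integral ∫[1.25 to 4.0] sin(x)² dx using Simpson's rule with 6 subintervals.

f(x) = sin(x)²
a = 1.25, b = 4.0, n = 6
h = (b - a)/n = 0.458333

Simpson's rule: (h/3)[f(x₀) + 4f(x₁) + 2f(x₂) + ... + f(xₙ)]

x_0 = 1.2500, f(x_0) = 0.900572, coefficient = 1
x_1 = 1.7083, f(x_1) = 0.981203, coefficient = 4
x_2 = 2.1667, f(x_2) = 0.685022, coefficient = 2
x_3 = 2.6250, f(x_3) = 0.243957, coefficient = 4
x_4 = 3.0833, f(x_4) = 0.003390, coefficient = 2
x_5 = 3.5417, f(x_5) = 0.151700, coefficient = 4
x_6 = 4.0000, f(x_6) = 0.572750, coefficient = 1

I ≈ (0.458333/3) × 8.357584 = 1.276853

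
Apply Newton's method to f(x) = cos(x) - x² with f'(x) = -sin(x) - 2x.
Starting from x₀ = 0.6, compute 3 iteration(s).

f(x) = cos(x) - x²
f'(x) = -sin(x) - 2x
x₀ = 0.6

Newton-Raphson formula: x_{n+1} = x_n - f(x_n)/f'(x_n)

Iteration 1:
  f(0.600000) = 0.465336
  f'(0.600000) = -1.764642
  x_1 = 0.600000 - 0.465336/(-1.764642) = 0.863700
Iteration 2:
  f(0.863700) = -0.096348
  f'(0.863700) = -2.487650
  x_2 = 0.863700 - (-0.096348)/(-2.487650) = 0.824969
Iteration 3:
  f(0.824969) = -0.001995
  f'(0.824969) = -2.384465
  x_3 = 0.824969 - (-0.001995)/(-2.384465) = 0.824133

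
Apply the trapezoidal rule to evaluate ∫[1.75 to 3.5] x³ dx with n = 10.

f(x) = x³
a = 1.75, b = 3.5, n = 10
h = (b - a)/n = 0.175000

Trapezoidal rule: (h/2)[f(x₀) + 2f(x₁) + 2f(x₂) + ... + f(xₙ)]

x_0 = 1.7500, f(x_0) = 5.359375, coefficient = 1
x_1 = 1.9250, f(x_1) = 7.133328, coefficient = 2
x_2 = 2.1000, f(x_2) = 9.261000, coefficient = 2
x_3 = 2.2750, f(x_3) = 11.774547, coefficient = 2
x_4 = 2.4500, f(x_4) = 14.706125, coefficient = 2
x_5 = 2.6250, f(x_5) = 18.087891, coefficient = 2
x_6 = 2.8000, f(x_6) = 21.952000, coefficient = 2
x_7 = 2.9750, f(x_7) = 26.330609, coefficient = 2
x_8 = 3.1500, f(x_8) = 31.255875, coefficient = 2
x_9 = 3.3250, f(x_9) = 36.759953, coefficient = 2
x_10 = 3.5000, f(x_10) = 42.875000, coefficient = 1

I ≈ (0.175000/2) × 402.757031 = 35.241240
Exact value: 35.170898
Error: 0.070342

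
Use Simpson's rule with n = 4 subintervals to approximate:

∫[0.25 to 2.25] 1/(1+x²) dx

f(x) = 1/(1+x²)
a = 0.25, b = 2.25, n = 4
h = (b - a)/n = 0.500000

Simpson's rule: (h/3)[f(x₀) + 4f(x₁) + 2f(x₂) + ... + f(xₙ)]

x_0 = 0.2500, f(x_0) = 0.941176, coefficient = 1
x_1 = 0.7500, f(x_1) = 0.640000, coefficient = 4
x_2 = 1.2500, f(x_2) = 0.390244, coefficient = 2
x_3 = 1.7500, f(x_3) = 0.246154, coefficient = 4
x_4 = 2.2500, f(x_4) = 0.164948, coefficient = 1

I ≈ (0.500000/3) × 5.431228 = 0.905205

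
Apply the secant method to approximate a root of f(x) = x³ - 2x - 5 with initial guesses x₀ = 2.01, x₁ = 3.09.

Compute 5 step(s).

f(x) = x³ - 2x - 5
x₀ = 2.01, x₁ = 3.09

Secant formula: x_{n+1} = x_n - f(x_n)(x_n - x_{n-1})/(f(x_n) - f(x_{n-1}))

Iteration 1:
  f(2.010000) = -0.899399
  f(3.090000) = 18.323629
  x_2 = 3.090000 - 18.323629×(3.090000 - 2.010000)/(18.323629 - (-0.899399))
       = 2.060531
Iteration 2:
  f(3.090000) = 18.323629
  f(2.060531) = -0.372489
  x_3 = 2.060531 - (-0.372489)×(2.060531 - 3.090000)/(-0.372489 - 18.323629)
       = 2.081041
Iteration 3:
  f(2.060531) = -0.372489
  f(2.081041) = -0.149652
  x_4 = 2.081041 - (-0.149652)×(2.081041 - 2.060531)/(-0.149652 - (-0.372489))
       = 2.094815
Iteration 4:
  f(2.081041) = -0.149652
  f(2.094815) = 0.002945
  x_5 = 2.094815 - 0.002945×(2.094815 - 2.081041)/(0.002945 - (-0.149652))
       = 2.094549
Iteration 5:
  f(2.094815) = 0.002945
  f(2.094549) = -0.000023
  x_6 = 2.094549 - (-0.000023)×(2.094549 - 2.094815)/(-0.000023 - 0.002945)
       = 2.094551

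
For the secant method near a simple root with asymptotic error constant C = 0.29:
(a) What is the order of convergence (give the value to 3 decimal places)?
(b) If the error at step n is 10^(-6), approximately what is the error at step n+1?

(a) Secant method has superlinear convergence with order φ = (1+√5)/2 ≈ 1.618.
    This means |e_{n+1}| ≈ C|e_n|^1.618.

(b) With |e_n| = 10^(-6) and C = 0.29:
    |e_{n+1}| ≈ 0.29 × (10^(-6))^1.618 = 0.29 × 10^(-9.71)

(a) ≈ 1.618 (golden ratio); (b) |e_{n+1}| ≈ 5.678e-11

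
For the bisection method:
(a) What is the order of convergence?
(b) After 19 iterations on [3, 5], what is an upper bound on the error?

(a) Bisection has linear (order 1) convergence; the error is halved each step.

(b) Error bound = (b-a)/2^n = (5 - 3)/2^{19}
    = 2/2^{19}

(a) 1 (linear); (b) error ≤ 3.81e-06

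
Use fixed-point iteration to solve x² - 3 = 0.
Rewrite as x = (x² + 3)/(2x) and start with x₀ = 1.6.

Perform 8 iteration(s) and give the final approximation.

Equation: x² - 3 = 0
Fixed-point form: x = (x² + 3)/(2x)
x₀ = 1.6

x_1 = g(1.600000) = 1.737500
x_2 = g(1.737500) = 1.732059
x_3 = g(1.732059) = 1.732051
x_4 = g(1.732051) = 1.732051
x_5 = g(1.732051) = 1.732051
x_6 = g(1.732051) = 1.732051
x_7 = g(1.732051) = 1.732051
x_8 = g(1.732051) = 1.732051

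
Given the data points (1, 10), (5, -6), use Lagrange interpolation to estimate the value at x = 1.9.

Lagrange interpolation formula:
P(x) = Σ yᵢ × Lᵢ(x)
where Lᵢ(x) = Π_{j≠i} (x - xⱼ)/(xᵢ - xⱼ)

L_0(1.9) = (1.9 - 5)/(1 - 5) = 0.775000
L_1(1.9) = (1.9 - 1)/(5 - 1) = 0.225000

P(1.9) = 10×L_0(1.9) + (-6)×L_1(1.9)
P(1.9) = 6.400000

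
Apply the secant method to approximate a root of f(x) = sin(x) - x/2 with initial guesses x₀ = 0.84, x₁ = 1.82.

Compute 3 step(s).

f(x) = sin(x) - x/2
x₀ = 0.84, x₁ = 1.82

Secant formula: x_{n+1} = x_n - f(x_n)(x_n - x_{n-1})/(f(x_n) - f(x_{n-1}))

Iteration 1:
  f(0.840000) = 0.324643
  f(1.820000) = 0.059109
  x_2 = 1.820000 - 0.059109×(1.820000 - 0.840000)/(0.059109 - 0.324643)
       = 2.038153
Iteration 2:
  f(1.820000) = 0.059109
  f(2.038153) = -0.126314
  x_3 = 2.038153 - (-0.126314)×(2.038153 - 1.820000)/(-0.126314 - 0.059109)
       = 1.889543
Iteration 3:
  f(2.038153) = -0.126314
  f(1.889543) = 0.004858
  x_4 = 1.889543 - 0.004858×(1.889543 - 2.038153)/(0.004858 - (-0.126314))
       = 1.895046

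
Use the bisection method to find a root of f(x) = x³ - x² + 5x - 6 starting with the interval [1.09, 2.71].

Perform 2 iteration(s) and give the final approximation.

f(x) = x³ - x² + 5x - 6
Initial interval: [1.09, 2.71]

Iteration 1:
  c_1 = (1.090000 + 2.710000)/2 = 1.900000
  f(c_1) = f(1.900000) = 6.749000
  f(a) × f(c) < 0, new interval: [1.090000, 1.900000]
Iteration 2:
  c_2 = (1.090000 + 1.900000)/2 = 1.495000
  f(c_2) = f(1.495000) = 2.581337
  f(a) × f(c) < 0, new interval: [1.090000, 1.495000]

After 2 iteration(s), the approximation is c_2 = 1.495000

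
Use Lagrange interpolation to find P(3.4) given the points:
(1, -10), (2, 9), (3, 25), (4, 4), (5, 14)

Lagrange interpolation formula:
P(x) = Σ yᵢ × Lᵢ(x)
where Lᵢ(x) = Π_{j≠i} (x - xⱼ)/(xᵢ - xⱼ)

L_0(3.4) = (3.4 - 2)/(1 - 2) × (3.4 - 3)/(1 - 3) × (3.4 - 4)/(1 - 4) × (3.4 - 5)/(1 - 5) = 0.022400
L_1(3.4) = (3.4 - 1)/(2 - 1) × (3.4 - 3)/(2 - 3) × (3.4 - 4)/(2 - 4) × (3.4 - 5)/(2 - 5) = -0.153600
L_2(3.4) = (3.4 - 1)/(3 - 1) × (3.4 - 2)/(3 - 2) × (3.4 - 4)/(3 - 4) × (3.4 - 5)/(3 - 5) = 0.806400
L_3(3.4) = (3.4 - 1)/(4 - 1) × (3.4 - 2)/(4 - 2) × (3.4 - 3)/(4 - 3) × (3.4 - 5)/(4 - 5) = 0.358400
L_4(3.4) = (3.4 - 1)/(5 - 1) × (3.4 - 2)/(5 - 2) × (3.4 - 3)/(5 - 3) × (3.4 - 4)/(5 - 4) = -0.033600

P(3.4) = (-10)×L_0(3.4) + 9×L_1(3.4) + 25×L_2(3.4) + 4×L_3(3.4) + 14×L_4(3.4)
P(3.4) = 19.516800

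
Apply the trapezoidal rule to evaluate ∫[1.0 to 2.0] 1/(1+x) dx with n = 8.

f(x) = 1/(1+x)
a = 1.0, b = 2.0, n = 8
h = (b - a)/n = 0.125000

Trapezoidal rule: (h/2)[f(x₀) + 2f(x₁) + 2f(x₂) + ... + f(xₙ)]

x_0 = 1.0000, f(x_0) = 0.500000, coefficient = 1
x_1 = 1.1250, f(x_1) = 0.470588, coefficient = 2
x_2 = 1.2500, f(x_2) = 0.444444, coefficient = 2
x_3 = 1.3750, f(x_3) = 0.421053, coefficient = 2
x_4 = 1.5000, f(x_4) = 0.400000, coefficient = 2
x_5 = 1.6250, f(x_5) = 0.380952, coefficient = 2
x_6 = 1.7500, f(x_6) = 0.363636, coefficient = 2
x_7 = 1.8750, f(x_7) = 0.347826, coefficient = 2
x_8 = 2.0000, f(x_8) = 0.333333, coefficient = 1

I ≈ (0.125000/2) × 6.490334 = 0.405646
Exact value: 0.405465
Error: 0.000181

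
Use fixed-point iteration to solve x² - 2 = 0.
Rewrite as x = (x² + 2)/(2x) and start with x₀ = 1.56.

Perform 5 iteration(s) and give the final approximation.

Equation: x² - 2 = 0
Fixed-point form: x = (x² + 2)/(2x)
x₀ = 1.56

x_1 = g(1.560000) = 1.421026
x_2 = g(1.421026) = 1.414230
x_3 = g(1.414230) = 1.414214
x_4 = g(1.414214) = 1.414214
x_5 = g(1.414214) = 1.414214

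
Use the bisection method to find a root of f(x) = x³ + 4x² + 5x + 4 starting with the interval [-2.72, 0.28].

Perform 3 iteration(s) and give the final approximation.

f(x) = x³ + 4x² + 5x + 4
Initial interval: [-2.72, 0.28]

Iteration 1:
  c_1 = (-2.720000 + 0.280000)/2 = -1.220000
  f(c_1) = f(-1.220000) = 2.037752
  f(a) × f(c) < 0, new interval: [-2.720000, -1.220000]
Iteration 2:
  c_2 = (-2.720000 + (-1.220000))/2 = -1.970000
  f(c_2) = f(-1.970000) = 2.028227
  f(a) × f(c) < 0, new interval: [-2.720000, -1.970000]
Iteration 3:
  c_3 = (-2.720000 + (-1.970000))/2 = -2.345000
  f(c_3) = f(-2.345000) = 1.375886
  f(a) × f(c) < 0, new interval: [-2.720000, -2.345000]

After 3 iteration(s), the approximation is c_3 = -2.345000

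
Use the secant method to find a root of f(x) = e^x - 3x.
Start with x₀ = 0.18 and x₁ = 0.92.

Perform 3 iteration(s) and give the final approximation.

f(x) = e^x - 3x
x₀ = 0.18, x₁ = 0.92

Secant formula: x_{n+1} = x_n - f(x_n)(x_n - x_{n-1})/(f(x_n) - f(x_{n-1}))

Iteration 1:
  f(0.180000) = 0.657217
  f(0.920000) = -0.250710
  x_2 = 0.920000 - (-0.250710)×(0.920000 - 0.180000)/(-0.250710 - 0.657217)
       = 0.715661
Iteration 2:
  f(0.920000) = -0.250710
  f(0.715661) = -0.101444
  x_3 = 0.715661 - (-0.101444)×(0.715661 - 0.920000)/(-0.101444 - (-0.250710))
       = 0.576787
Iteration 3:
  f(0.715661) = -0.101444
  f(0.576787) = 0.049949
  x_4 = 0.576787 - 0.049949×(0.576787 - 0.715661)/(0.049949 - (-0.101444))
       = 0.622605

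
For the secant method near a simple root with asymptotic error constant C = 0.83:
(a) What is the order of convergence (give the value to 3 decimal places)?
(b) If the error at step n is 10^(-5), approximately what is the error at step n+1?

(a) Secant method has superlinear convergence with order φ = (1+√5)/2 ≈ 1.618.
    This means |e_{n+1}| ≈ C|e_n|^1.618.

(b) With |e_n| = 10^(-5) and C = 0.83:
    |e_{n+1}| ≈ 0.83 × (10^(-5))^1.618 = 0.83 × 10^(-8.09)

(a) ≈ 1.618 (golden ratio); (b) |e_{n+1}| ≈ 6.744e-09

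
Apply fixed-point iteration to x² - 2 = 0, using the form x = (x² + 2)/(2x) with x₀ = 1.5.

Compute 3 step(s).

Equation: x² - 2 = 0
Fixed-point form: x = (x² + 2)/(2x)
x₀ = 1.5

x_1 = g(1.500000) = 1.416667
x_2 = g(1.416667) = 1.414216
x_3 = g(1.414216) = 1.414214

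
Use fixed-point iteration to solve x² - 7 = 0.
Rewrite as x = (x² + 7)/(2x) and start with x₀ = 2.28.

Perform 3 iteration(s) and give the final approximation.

Equation: x² - 7 = 0
Fixed-point form: x = (x² + 7)/(2x)
x₀ = 2.28

x_1 = g(2.280000) = 2.675088
x_2 = g(2.675088) = 2.645912
x_3 = g(2.645912) = 2.645751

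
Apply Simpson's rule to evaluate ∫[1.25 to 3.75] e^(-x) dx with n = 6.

f(x) = e^(-x)
a = 1.25, b = 3.75, n = 6
h = (b - a)/n = 0.416667

Simpson's rule: (h/3)[f(x₀) + 4f(x₁) + 2f(x₂) + ... + f(xₙ)]

x_0 = 1.2500, f(x_0) = 0.286505, coefficient = 1
x_1 = 1.6667, f(x_1) = 0.188876, coefficient = 4
x_2 = 2.0833, f(x_2) = 0.124514, coefficient = 2
x_3 = 2.5000, f(x_3) = 0.082085, coefficient = 4
x_4 = 2.9167, f(x_4) = 0.054114, coefficient = 2
x_5 = 3.3333, f(x_5) = 0.035674, coefficient = 4
x_6 = 3.7500, f(x_6) = 0.023518, coefficient = 1

I ≈ (0.416667/3) × 1.893817 = 0.263030
Exact value: 0.262987
Error: 0.000043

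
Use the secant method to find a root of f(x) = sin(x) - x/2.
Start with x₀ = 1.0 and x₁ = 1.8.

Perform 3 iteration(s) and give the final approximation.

f(x) = sin(x) - x/2
x₀ = 1.0, x₁ = 1.8

Secant formula: x_{n+1} = x_n - f(x_n)(x_n - x_{n-1})/(f(x_n) - f(x_{n-1}))

Iteration 1:
  f(1.000000) = 0.341471
  f(1.800000) = 0.073848
  x_2 = 1.800000 - 0.073848×(1.800000 - 1.000000)/(0.073848 - 0.341471)
       = 2.020751
Iteration 2:
  f(1.800000) = 0.073848
  f(2.020751) = -0.109909
  x_3 = 2.020751 - (-0.109909)×(2.020751 - 1.800000)/(-0.109909 - 0.073848)
       = 1.888715
Iteration 3:
  f(2.020751) = -0.109909
  f(1.888715) = 0.005531
  x_4 = 1.888715 - 0.005531×(1.888715 - 2.020751)/(0.005531 - (-0.109909))
       = 1.895041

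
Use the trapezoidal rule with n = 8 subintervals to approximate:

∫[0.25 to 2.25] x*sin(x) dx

f(x) = x*sin(x)
a = 0.25, b = 2.25, n = 8
h = (b - a)/n = 0.250000

Trapezoidal rule: (h/2)[f(x₀) + 2f(x₁) + 2f(x₂) + ... + f(xₙ)]

x_0 = 0.2500, f(x_0) = 0.061851, coefficient = 1
x_1 = 0.5000, f(x_1) = 0.239713, coefficient = 2
x_2 = 0.7500, f(x_2) = 0.511229, coefficient = 2
x_3 = 1.0000, f(x_3) = 0.841471, coefficient = 2
x_4 = 1.2500, f(x_4) = 1.186231, coefficient = 2
x_5 = 1.5000, f(x_5) = 1.496242, coefficient = 2
x_6 = 1.7500, f(x_6) = 1.721975, coefficient = 2
x_7 = 2.0000, f(x_7) = 1.818595, coefficient = 2
x_8 = 2.2500, f(x_8) = 1.750665, coefficient = 1

I ≈ (0.250000/2) × 17.443428 = 2.180429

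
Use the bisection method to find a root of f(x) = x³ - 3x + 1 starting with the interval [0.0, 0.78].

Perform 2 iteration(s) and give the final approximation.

f(x) = x³ - 3x + 1
Initial interval: [0.0, 0.78]

Iteration 1:
  c_1 = (0.000000 + 0.780000)/2 = 0.390000
  f(c_1) = f(0.390000) = -0.110681
  f(a) × f(c) < 0, new interval: [0.000000, 0.390000]
Iteration 2:
  c_2 = (0.000000 + 0.390000)/2 = 0.195000
  f(c_2) = f(0.195000) = 0.422415
  f(a) × f(c) ≥ 0, new interval: [0.195000, 0.390000]

After 2 iteration(s), the approximation is c_2 = 0.195000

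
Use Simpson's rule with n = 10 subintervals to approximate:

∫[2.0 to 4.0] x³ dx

f(x) = x³
a = 2.0, b = 4.0, n = 10
h = (b - a)/n = 0.200000

Simpson's rule: (h/3)[f(x₀) + 4f(x₁) + 2f(x₂) + ... + f(xₙ)]

x_0 = 2.0000, f(x_0) = 8.000000, coefficient = 1
x_1 = 2.2000, f(x_1) = 10.648000, coefficient = 4
x_2 = 2.4000, f(x_2) = 13.824000, coefficient = 2
x_3 = 2.6000, f(x_3) = 17.576000, coefficient = 4
x_4 = 2.8000, f(x_4) = 21.952000, coefficient = 2
x_5 = 3.0000, f(x_5) = 27.000000, coefficient = 4
x_6 = 3.2000, f(x_6) = 32.768000, coefficient = 2
x_7 = 3.4000, f(x_7) = 39.304000, coefficient = 4
x_8 = 3.6000, f(x_8) = 46.656000, coefficient = 2
x_9 = 3.8000, f(x_9) = 54.872000, coefficient = 4
x_10 = 4.0000, f(x_10) = 64.000000, coefficient = 1

I ≈ (0.200000/3) × 900.000000 = 60.000000
Exact value: 60.000000
Error: 0.000000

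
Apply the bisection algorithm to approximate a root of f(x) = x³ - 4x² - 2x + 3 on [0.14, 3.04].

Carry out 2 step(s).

f(x) = x³ - 4x² - 2x + 3
Initial interval: [0.14, 3.04]

Iteration 1:
  c_1 = (0.140000 + 3.040000)/2 = 1.590000
  f(c_1) = f(1.590000) = -6.272721
  f(a) × f(c) < 0, new interval: [0.140000, 1.590000]
Iteration 2:
  c_2 = (0.140000 + 1.590000)/2 = 0.865000
  f(c_2) = f(0.865000) = -1.075685
  f(a) × f(c) < 0, new interval: [0.140000, 0.865000]

After 2 iteration(s), the approximation is c_2 = 0.865000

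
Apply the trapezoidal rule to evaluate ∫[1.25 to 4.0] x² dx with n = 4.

f(x) = x²
a = 1.25, b = 4.0, n = 4
h = (b - a)/n = 0.687500

Trapezoidal rule: (h/2)[f(x₀) + 2f(x₁) + 2f(x₂) + ... + f(xₙ)]

x_0 = 1.2500, f(x_0) = 1.562500, coefficient = 1
x_1 = 1.9375, f(x_1) = 3.753906, coefficient = 2
x_2 = 2.6250, f(x_2) = 6.890625, coefficient = 2
x_3 = 3.3125, f(x_3) = 10.972656, coefficient = 2
x_4 = 4.0000, f(x_4) = 16.000000, coefficient = 1

I ≈ (0.687500/2) × 60.796875 = 20.898926
Exact value: 20.682292
Error: 0.216634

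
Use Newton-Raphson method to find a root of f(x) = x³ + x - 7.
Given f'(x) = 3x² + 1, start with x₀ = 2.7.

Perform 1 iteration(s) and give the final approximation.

f(x) = x³ + x - 7
f'(x) = 3x² + 1
x₀ = 2.7

Newton-Raphson formula: x_{n+1} = x_n - f(x_n)/f'(x_n)

Iteration 1:
  f(2.700000) = 15.383000
  f'(2.700000) = 22.870000
  x_1 = 2.700000 - 15.383000/22.870000 = 2.027372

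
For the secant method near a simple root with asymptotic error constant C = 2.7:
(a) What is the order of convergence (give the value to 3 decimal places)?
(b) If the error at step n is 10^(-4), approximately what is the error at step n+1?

(a) Secant method has superlinear convergence with order φ = (1+√5)/2 ≈ 1.618.
    This means |e_{n+1}| ≈ C|e_n|^1.618.

(b) With |e_n| = 10^(-4) and C = 2.7:
    |e_{n+1}| ≈ 2.7 × (10^(-4))^1.618 = 2.7 × 10^(-6.47)

(a) ≈ 1.618 (golden ratio); (b) |e_{n+1}| ≈ 9.104e-07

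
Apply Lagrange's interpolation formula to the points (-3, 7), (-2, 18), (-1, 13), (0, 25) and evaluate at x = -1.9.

Lagrange interpolation formula:
P(x) = Σ yᵢ × Lᵢ(x)
where Lᵢ(x) = Π_{j≠i} (x - xⱼ)/(xᵢ - xⱼ)

L_0(-1.9) = (-1.9 - (-2))/(-3 - (-2)) × (-1.9 - (-1))/(-3 - (-1)) × (-1.9 - 0)/(-3 - 0) = -0.028500
L_1(-1.9) = (-1.9 - (-3))/(-2 - (-3)) × (-1.9 - (-1))/(-2 - (-1)) × (-1.9 - 0)/(-2 - 0) = 0.940500
L_2(-1.9) = (-1.9 - (-3))/(-1 - (-3)) × (-1.9 - (-2))/(-1 - (-2)) × (-1.9 - 0)/(-1 - 0) = 0.104500
L_3(-1.9) = (-1.9 - (-3))/(0 - (-3)) × (-1.9 - (-2))/(0 - (-2)) × (-1.9 - (-1))/(0 - (-1)) = -0.016500

P(-1.9) = 7×L_0(-1.9) + 18×L_1(-1.9) + 13×L_2(-1.9) + 25×L_3(-1.9)
P(-1.9) = 17.675500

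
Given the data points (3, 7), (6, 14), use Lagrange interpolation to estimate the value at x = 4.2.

Lagrange interpolation formula:
P(x) = Σ yᵢ × Lᵢ(x)
where Lᵢ(x) = Π_{j≠i} (x - xⱼ)/(xᵢ - xⱼ)

L_0(4.2) = (4.2 - 6)/(3 - 6) = 0.600000
L_1(4.2) = (4.2 - 3)/(6 - 3) = 0.400000

P(4.2) = 7×L_0(4.2) + 14×L_1(4.2)
P(4.2) = 9.800000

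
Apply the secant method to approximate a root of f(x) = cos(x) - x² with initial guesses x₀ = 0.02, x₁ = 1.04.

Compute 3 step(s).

f(x) = cos(x) - x²
x₀ = 0.02, x₁ = 1.04

Secant formula: x_{n+1} = x_n - f(x_n)(x_n - x_{n-1})/(f(x_n) - f(x_{n-1}))

Iteration 1:
  f(0.020000) = 0.999400
  f(1.040000) = -0.575380
  x_2 = 1.040000 - (-0.575380)×(1.040000 - 0.020000)/(-0.575380 - 0.999400)
       = 0.667321
Iteration 2:
  f(1.040000) = -0.575380
  f(0.667321) = 0.340165
  x_3 = 0.667321 - 0.340165×(0.667321 - 1.040000)/(0.340165 - (-0.575380))
       = 0.805788
Iteration 3:
  f(0.667321) = 0.340165
  f(0.805788) = 0.043250
  x_4 = 0.805788 - 0.043250×(0.805788 - 0.667321)/(0.043250 - 0.340165)
       = 0.825957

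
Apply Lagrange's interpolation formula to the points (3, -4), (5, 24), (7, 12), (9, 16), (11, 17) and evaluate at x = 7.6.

Lagrange interpolation formula:
P(x) = Σ yᵢ × Lᵢ(x)
where Lᵢ(x) = Π_{j≠i} (x - xⱼ)/(xᵢ - xⱼ)

L_0(7.6) = (7.6 - 5)/(3 - 5) × (7.6 - 7)/(3 - 7) × (7.6 - 9)/(3 - 9) × (7.6 - 11)/(3 - 11) = 0.019337
L_1(7.6) = (7.6 - 3)/(5 - 3) × (7.6 - 7)/(5 - 7) × (7.6 - 9)/(5 - 9) × (7.6 - 11)/(5 - 11) = -0.136850
L_2(7.6) = (7.6 - 3)/(7 - 3) × (7.6 - 5)/(7 - 5) × (7.6 - 9)/(7 - 9) × (7.6 - 11)/(7 - 11) = 0.889525
L_3(7.6) = (7.6 - 3)/(9 - 3) × (7.6 - 5)/(9 - 5) × (7.6 - 7)/(9 - 7) × (7.6 - 11)/(9 - 11) = 0.254150
L_4(7.6) = (7.6 - 3)/(11 - 3) × (7.6 - 5)/(11 - 5) × (7.6 - 7)/(11 - 7) × (7.6 - 9)/(11 - 9) = -0.026162

P(7.6) = (-4)×L_0(7.6) + 24×L_1(7.6) + 12×L_2(7.6) + 16×L_3(7.6) + 17×L_4(7.6)
P(7.6) = 10.934188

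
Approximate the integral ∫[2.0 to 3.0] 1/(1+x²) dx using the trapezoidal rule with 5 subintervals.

f(x) = 1/(1+x²)
a = 2.0, b = 3.0, n = 5
h = (b - a)/n = 0.200000

Trapezoidal rule: (h/2)[f(x₀) + 2f(x₁) + 2f(x₂) + ... + f(xₙ)]

x_0 = 2.0000, f(x_0) = 0.200000, coefficient = 1
x_1 = 2.2000, f(x_1) = 0.171233, coefficient = 2
x_2 = 2.4000, f(x_2) = 0.147929, coefficient = 2
x_3 = 2.6000, f(x_3) = 0.128866, coefficient = 2
x_4 = 2.8000, f(x_4) = 0.113122, coefficient = 2
x_5 = 3.0000, f(x_5) = 0.100000, coefficient = 1

I ≈ (0.200000/2) × 1.422300 = 0.142230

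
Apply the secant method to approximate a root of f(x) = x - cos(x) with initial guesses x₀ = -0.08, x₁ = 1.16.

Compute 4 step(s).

f(x) = x - cos(x)
x₀ = -0.08, x₁ = 1.16

Secant formula: x_{n+1} = x_n - f(x_n)(x_n - x_{n-1})/(f(x_n) - f(x_{n-1}))

Iteration 1:
  f(-0.080000) = -1.076802
  f(1.160000) = 0.760660
  x_2 = 1.160000 - 0.760660×(1.160000 - (-0.080000))/(0.760660 - (-1.076802))
       = 0.646673
Iteration 2:
  f(1.160000) = 0.760660
  f(0.646673) = -0.151420
  x_3 = 0.646673 - (-0.151420)×(0.646673 - 1.160000)/(-0.151420 - 0.760660)
       = 0.731893
Iteration 3:
  f(0.646673) = -0.151420
  f(0.731893) = -0.012017
  x_4 = 0.731893 - (-0.012017)×(0.731893 - 0.646673)/(-0.012017 - (-0.151420))
       = 0.739240
Iteration 4:
  f(0.731893) = -0.012017
  f(0.739240) = 0.000259
  x_5 = 0.739240 - 0.000259×(0.739240 - 0.731893)/(0.000259 - (-0.012017))
       = 0.739085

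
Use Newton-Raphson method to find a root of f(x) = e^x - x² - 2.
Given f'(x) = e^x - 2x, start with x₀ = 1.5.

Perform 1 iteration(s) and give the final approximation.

f(x) = e^x - x² - 2
f'(x) = e^x - 2x
x₀ = 1.5

Newton-Raphson formula: x_{n+1} = x_n - f(x_n)/f'(x_n)

Iteration 1:
  f(1.500000) = 0.231689
  f'(1.500000) = 1.481689
  x_1 = 1.500000 - 0.231689/1.481689 = 1.343632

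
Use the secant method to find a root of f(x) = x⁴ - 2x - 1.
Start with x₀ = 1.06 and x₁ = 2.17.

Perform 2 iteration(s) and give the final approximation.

f(x) = x⁴ - 2x - 1
x₀ = 1.06, x₁ = 2.17

Secant formula: x_{n+1} = x_n - f(x_n)(x_n - x_{n-1})/(f(x_n) - f(x_{n-1}))

Iteration 1:
  f(1.060000) = -1.857523
  f(2.170000) = 16.833739
  x_2 = 2.170000 - 16.833739×(2.170000 - 1.060000)/(16.833739 - (-1.857523))
       = 1.170311
Iteration 2:
  f(2.170000) = 16.833739
  f(1.170311) = -1.464742
  x_3 = 1.170311 - (-1.464742)×(1.170311 - 2.170000)/(-1.464742 - 16.833739)
       = 1.250333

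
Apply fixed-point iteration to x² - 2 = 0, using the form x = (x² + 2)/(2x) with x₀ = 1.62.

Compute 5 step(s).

Equation: x² - 2 = 0
Fixed-point form: x = (x² + 2)/(2x)
x₀ = 1.62

x_1 = g(1.620000) = 1.427284
x_2 = g(1.427284) = 1.414273
x_3 = g(1.414273) = 1.414214
x_4 = g(1.414214) = 1.414214
x_5 = g(1.414214) = 1.414214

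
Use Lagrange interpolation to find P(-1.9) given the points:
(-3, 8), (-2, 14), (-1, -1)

Lagrange interpolation formula:
P(x) = Σ yᵢ × Lᵢ(x)
where Lᵢ(x) = Π_{j≠i} (x - xⱼ)/(xᵢ - xⱼ)

L_0(-1.9) = (-1.9 - (-2))/(-3 - (-2)) × (-1.9 - (-1))/(-3 - (-1)) = -0.045000
L_1(-1.9) = (-1.9 - (-3))/(-2 - (-3)) × (-1.9 - (-1))/(-2 - (-1)) = 0.990000
L_2(-1.9) = (-1.9 - (-3))/(-1 - (-3)) × (-1.9 - (-2))/(-1 - (-2)) = 0.055000

P(-1.9) = 8×L_0(-1.9) + 14×L_1(-1.9) + (-1)×L_2(-1.9)
P(-1.9) = 13.445000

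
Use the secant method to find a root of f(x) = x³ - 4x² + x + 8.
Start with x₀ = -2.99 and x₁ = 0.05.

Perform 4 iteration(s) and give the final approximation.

f(x) = x³ - 4x² + x + 8
x₀ = -2.99, x₁ = 0.05

Secant formula: x_{n+1} = x_n - f(x_n)(x_n - x_{n-1})/(f(x_n) - f(x_{n-1}))

Iteration 1:
  f(-2.990000) = -57.481299
  f(0.050000) = 8.040125
  x_2 = 0.050000 - 8.040125×(0.050000 - (-2.990000))/(8.040125 - (-57.481299))
       = -0.323038
Iteration 2:
  f(0.050000) = 8.040125
  f(-0.323038) = 7.225838
  x_3 = -0.323038 - 7.225838×(-0.323038 - 0.050000)/(7.225838 - 8.040125)
       = -3.633309
Iteration 3:
  f(-0.323038) = 7.225838
  f(-3.633309) = -96.400144
  x_4 = -3.633309 - (-96.400144)×(-3.633309 - (-0.323038))/(-96.400144 - 7.225838)
       = -0.553863
Iteration 4:
  f(-3.633309) = -96.400144
  f(-0.553863) = 6.049174
  x_5 = -0.553863 - 6.049174×(-0.553863 - (-3.633309))/(6.049174 - (-96.400144))
       = -0.735691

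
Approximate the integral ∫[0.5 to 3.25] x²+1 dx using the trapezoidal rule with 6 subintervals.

f(x) = x²+1
a = 0.5, b = 3.25, n = 6
h = (b - a)/n = 0.458333

Trapezoidal rule: (h/2)[f(x₀) + 2f(x₁) + 2f(x₂) + ... + f(xₙ)]

x_0 = 0.5000, f(x_0) = 1.250000, coefficient = 1
x_1 = 0.9583, f(x_1) = 1.918403, coefficient = 2
x_2 = 1.4167, f(x_2) = 3.006944, coefficient = 2
x_3 = 1.8750, f(x_3) = 4.515625, coefficient = 2
x_4 = 2.3333, f(x_4) = 6.444444, coefficient = 2
x_5 = 2.7917, f(x_5) = 8.793403, coefficient = 2
x_6 = 3.2500, f(x_6) = 11.562500, coefficient = 1

I ≈ (0.458333/2) × 62.170139 = 14.247323
Exact value: 14.151042
Error: 0.096282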